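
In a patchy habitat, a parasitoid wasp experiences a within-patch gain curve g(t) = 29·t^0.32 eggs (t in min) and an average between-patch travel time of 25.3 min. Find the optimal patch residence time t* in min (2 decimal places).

By the marginal value theorem, leave when the instantaneous gain rate g'(t) equals the habitat-wide average g(t)/(T + t).
g'(t) = 0.32·29·t^-0.68. Setting 0.32·29·t^-0.68 = 29·t^0.32/(25.3+t) gives 0.32(25.3+t) = t, so 0.68·t = 0.32×25.3.
t* = 0.32×25.3/0.68 = 11.91 min.

11.91 min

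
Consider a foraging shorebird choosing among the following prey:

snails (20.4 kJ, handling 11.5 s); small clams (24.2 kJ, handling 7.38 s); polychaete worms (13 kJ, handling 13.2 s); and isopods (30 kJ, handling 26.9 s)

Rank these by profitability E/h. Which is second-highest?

In descending order of E/h:
small clams: 24.2/7.38 = 3.28 kJ/s
snails: 20.4/11.5 = 1.77 kJ/s
isopods: 30/26.9 = 1.12 kJ/s
polychaete worms: 13/13.2 = 0.985 kJ/s

snails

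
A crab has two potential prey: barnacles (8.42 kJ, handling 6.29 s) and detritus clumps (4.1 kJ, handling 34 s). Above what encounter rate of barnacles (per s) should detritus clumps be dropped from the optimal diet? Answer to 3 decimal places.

0.016 per s

At the threshold, the rate on barnacles alone equals the profitability of detritus clumps: λ·8.42/(1 + λ·6.29) = 4.1/34 = 0.1206.
Rearranging, λ(8.42 − 0.1206×6.29) = 0.1206, so λ = 0.1206/7.662 = 0.01574 per s.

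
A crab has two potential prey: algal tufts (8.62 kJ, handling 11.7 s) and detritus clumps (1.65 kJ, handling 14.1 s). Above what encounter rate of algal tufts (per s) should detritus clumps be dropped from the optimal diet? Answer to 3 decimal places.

0.016 per s

Drop detritus clumps once their profitability E₂/h₂ falls below the rate achievable on algal tufts alone: E₂/h₂ = λE₁/(1 + λh₁).
Solve for λ: λE₁h₂ = E₂(1 + λh₁) → λ(E₁h₂ − E₂h₁) = E₂ → λ = E₂/(E₁h₂ − E₂h₁).
λ = 1.65/(8.62×14.1 − 1.65×11.7) = 1.65/102.2 = 0.01614 per s.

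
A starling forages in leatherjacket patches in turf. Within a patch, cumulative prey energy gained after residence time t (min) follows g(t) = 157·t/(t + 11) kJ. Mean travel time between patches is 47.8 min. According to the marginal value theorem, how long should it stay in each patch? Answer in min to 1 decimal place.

Optimal t* satisfies g'(t*) = g(t*)/(T + t*).
g'(t) = 157·11/(t + 11)². Setting 157·11/(t+11)² = 157t/[(t+11)(47.8+t)] gives 11(47.8+t) = t(t+11), so t² = 11×47.8 = 525.8.
t* = √525.8 = 22.93 min.

22.9 min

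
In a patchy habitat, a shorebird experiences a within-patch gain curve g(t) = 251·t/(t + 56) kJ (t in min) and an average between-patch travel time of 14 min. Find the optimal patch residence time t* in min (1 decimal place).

28.0 min

By the marginal value theorem, leave when the instantaneous gain rate g'(t) equals the habitat-wide average g(t)/(T + t).
g'(t) = 251·56/(t + 56)². Setting 251·56/(t+56)² = 251t/[(t+56)(14+t)] gives 56(14+t) = t(t+56), so t² = 56×14 = 784.
t* = √784 = 28 min.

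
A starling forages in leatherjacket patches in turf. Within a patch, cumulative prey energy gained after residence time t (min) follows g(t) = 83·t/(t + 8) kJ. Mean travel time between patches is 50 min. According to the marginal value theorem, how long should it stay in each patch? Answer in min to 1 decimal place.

20.0 min

By the marginal value theorem, leave when the instantaneous gain rate g'(t) equals the habitat-wide average g(t)/(T + t).
g'(t) = 83·8/(t + 8)². Setting 83·8/(t+8)² = 83t/[(t+8)(50+t)] gives 8(50+t) = t(t+8), so t² = 8×50 = 400.
t* = √400 = 20 min.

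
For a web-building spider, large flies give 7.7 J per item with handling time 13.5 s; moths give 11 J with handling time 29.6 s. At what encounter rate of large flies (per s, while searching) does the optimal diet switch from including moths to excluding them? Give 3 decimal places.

0.139 per s

Drop moths once their profitability E₂/h₂ falls below the rate achievable on large flies alone: E₂/h₂ = λE₁/(1 + λh₁).
Solve for λ: λE₁h₂ = E₂(1 + λh₁) → λ(E₁h₂ − E₂h₁) = E₂ → λ = E₂/(E₁h₂ − E₂h₁).
λ = 11/(7.7×29.6 − 11×13.5) = 11/79.42 = 0.1385 per s.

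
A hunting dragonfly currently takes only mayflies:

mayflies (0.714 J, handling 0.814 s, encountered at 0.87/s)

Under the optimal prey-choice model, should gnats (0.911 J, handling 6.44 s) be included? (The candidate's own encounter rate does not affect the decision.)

No

Current rate: (0.87×0.714)/(1 + 0.87×0.814) = 0.3637 J/s.
Profitability of gnats: 0.911/6.44 = 0.1415 J/s.
Since 0.1415 < R, time spent handling gnats is better spent searching.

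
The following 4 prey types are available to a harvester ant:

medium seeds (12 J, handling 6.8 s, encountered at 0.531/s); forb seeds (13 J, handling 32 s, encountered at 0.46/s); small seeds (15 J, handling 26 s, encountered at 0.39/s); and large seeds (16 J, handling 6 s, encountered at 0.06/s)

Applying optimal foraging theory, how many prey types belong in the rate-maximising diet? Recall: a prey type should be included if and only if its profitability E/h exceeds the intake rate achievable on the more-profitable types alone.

E/h in descending order: large seeds 2.67, medium seeds 1.76, small seeds 0.577, forb seeds 0.406 J/s. The optimal diet is the largest prefix of this list for which every included type satisfies E_i/h_i > R on the types above it.
Rate on top 1: 0.7059. medium seeds: 1.76 > 0.7059 → include.
Rate on top 2: 1.475. small seeds: 0.577 < 1.475 → exclude; stop.
Optimal diet: large seeds, medium seeds — 2 of 4 types.

2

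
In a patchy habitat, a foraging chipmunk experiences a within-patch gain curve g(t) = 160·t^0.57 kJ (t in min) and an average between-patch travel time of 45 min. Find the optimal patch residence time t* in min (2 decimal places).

Maximise g(t)/(T+t): set derivative to zero → g'(t)(T+t) = g(t).
g'(t) = 0.57·160·t^-0.43. Setting 0.57·160·t^-0.43 = 160·t^0.57/(45+t) gives 0.57(45+t) = t, so 0.43·t = 0.57×45.
t* = 0.57×45/0.43 = 59.65 min.

59.65 min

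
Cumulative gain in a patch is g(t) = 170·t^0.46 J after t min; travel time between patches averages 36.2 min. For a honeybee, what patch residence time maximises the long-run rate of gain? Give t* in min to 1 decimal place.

Maximise g(t)/(T+t): set derivative to zero → g'(t)(T+t) = g(t).
g'(t) = 0.46·170·t^-0.54. Setting 0.46·170·t^-0.54 = 170·t^0.46/(36.2+t) gives 0.46(36.2+t) = t, so 0.54·t = 0.46×36.2.
t* = 0.46×36.2/0.54 = 30.84 min.

30.8 min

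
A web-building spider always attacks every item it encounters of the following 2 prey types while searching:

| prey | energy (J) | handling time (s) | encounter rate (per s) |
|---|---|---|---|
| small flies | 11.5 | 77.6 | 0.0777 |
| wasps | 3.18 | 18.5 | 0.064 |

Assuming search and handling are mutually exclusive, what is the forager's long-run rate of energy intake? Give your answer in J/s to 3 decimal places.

R = Σλ_iE_i / (1 + Σλ_ih_i)
Numerator: 0.0777×11.5 + 0.064×3.18 = 1.097
Denominator: 1 + 0.0777×77.6 + 0.064×18.5 = 8.214
R = 1.097/8.214 = 0.1336 J/s

0.134 J/s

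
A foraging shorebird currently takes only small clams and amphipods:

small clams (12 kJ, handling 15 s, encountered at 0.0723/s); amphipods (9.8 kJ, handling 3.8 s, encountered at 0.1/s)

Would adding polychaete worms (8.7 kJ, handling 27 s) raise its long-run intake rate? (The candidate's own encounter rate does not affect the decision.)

On small clams and amphipods alone, R = ΣλE/(1+Σλh) = 1.848/2.465 = 0.7497 kJ/s.
Profitability of polychaete worms: 8.7/27 = 0.3222 kJ/s.
Since 0.3222 < R, time spent handling polychaete worms is better spent searching.

No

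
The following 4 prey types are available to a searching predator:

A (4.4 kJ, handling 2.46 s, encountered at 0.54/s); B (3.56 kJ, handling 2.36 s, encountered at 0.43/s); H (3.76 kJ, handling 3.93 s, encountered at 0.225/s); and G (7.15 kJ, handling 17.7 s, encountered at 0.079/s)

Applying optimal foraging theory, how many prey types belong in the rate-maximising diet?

2

Profitabilities (E/h, kJ/s): A 1.79, B 1.51, H 0.957, G 0.404. Add prey in this order while the next type's profitability exceeds the intake rate on those already taken.
Rate on top 1: 1.02. B: 1.51 > 1.02 → include.
Rate on top 2: 1.169. H: 0.957 < 1.169 → exclude; stop.
Optimal diet: A, B — 2 of 4 types.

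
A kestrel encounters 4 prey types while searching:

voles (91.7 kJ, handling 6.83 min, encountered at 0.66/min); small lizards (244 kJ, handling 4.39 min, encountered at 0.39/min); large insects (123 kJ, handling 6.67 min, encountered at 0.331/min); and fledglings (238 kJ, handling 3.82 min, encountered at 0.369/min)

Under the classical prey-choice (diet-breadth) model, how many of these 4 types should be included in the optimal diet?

2

Profitabilities (E/h, kJ/min): fledglings 62.3, small lizards 55.6, large insects 18.4, voles 13.4. Add prey in this order while the next type's profitability exceeds the intake rate on those already taken.
Rate on top 1: 36.45. small lizards: 55.6 > 36.45 → include.
Rate on top 2: 44.4. large insects: 18.4 < 44.4 → exclude; stop.
Optimal diet: fledglings, small lizards — 2 of 4 types.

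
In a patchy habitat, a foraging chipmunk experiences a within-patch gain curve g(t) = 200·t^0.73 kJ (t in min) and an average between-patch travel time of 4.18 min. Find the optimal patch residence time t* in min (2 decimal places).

11.30 min

Optimal t* satisfies g'(t*) = g(t*)/(T + t*).
g'(t) = 0.73·200·t^-0.27. Setting 0.73·200·t^-0.27 = 200·t^0.73/(4.18+t) gives 0.73(4.18+t) = t, so 0.27·t = 0.73×4.18.
t* = 0.73×4.18/0.27 = 11.3 min.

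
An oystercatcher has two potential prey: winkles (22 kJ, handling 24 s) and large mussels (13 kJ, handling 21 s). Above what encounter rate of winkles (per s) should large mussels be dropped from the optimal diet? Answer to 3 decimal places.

0.087 per s

Drop large mussels once their profitability E₂/h₂ falls below the rate achievable on winkles alone: E₂/h₂ = λE₁/(1 + λh₁).
Solve for λ: λE₁h₂ = E₂(1 + λh₁) → λ(E₁h₂ − E₂h₁) = E₂ → λ = E₂/(E₁h₂ − E₂h₁).
λ = 13/(22×21 − 13×24) = 13/150 = 0.08667 per s.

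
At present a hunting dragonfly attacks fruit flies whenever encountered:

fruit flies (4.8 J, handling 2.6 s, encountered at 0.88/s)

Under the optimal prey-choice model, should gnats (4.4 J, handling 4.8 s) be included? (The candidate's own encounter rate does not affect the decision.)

No

On fruit flies alone, R = ΣλE/(1+Σλh) = 4.224/3.288 = 1.285 J/s.
Profitability of gnats: 4.4/4.8 = 0.9167 J/s.
0.9167 < 1.285, so adding gnats would lower the average — exclude it.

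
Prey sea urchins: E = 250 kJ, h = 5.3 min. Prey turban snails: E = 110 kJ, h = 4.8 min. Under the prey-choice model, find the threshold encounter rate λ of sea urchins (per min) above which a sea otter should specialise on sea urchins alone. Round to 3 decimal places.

Drop turban snails once their profitability E₂/h₂ falls below the rate achievable on sea urchins alone: E₂/h₂ = λE₁/(1 + λh₁).
Solve for λ: λE₁h₂ = E₂(1 + λh₁) → λ(E₁h₂ − E₂h₁) = E₂ → λ = E₂/(E₁h₂ − E₂h₁).
λ = 110/(250×4.8 − 110×5.3) = 110/617 = 0.1783 per min.

0.178 per min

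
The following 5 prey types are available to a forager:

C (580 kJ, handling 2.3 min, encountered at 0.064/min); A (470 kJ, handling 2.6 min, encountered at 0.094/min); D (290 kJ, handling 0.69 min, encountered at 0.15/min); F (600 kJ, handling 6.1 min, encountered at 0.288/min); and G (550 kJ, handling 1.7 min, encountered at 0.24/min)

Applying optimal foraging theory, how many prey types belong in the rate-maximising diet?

4

Rank by E/h (kJ/min): D 420, G 324, C 252, A 181, F 98.4. Include each in turn until the next type's E/h falls below the running intake rate.
Rate on top 1: 39.42. G: 324 > 39.42 → include.
Rate on top 2: 116.1. C: 252 > 116.1 → include.
Rate on top 3: 128.2. A: 181 > 128.2 → include.
Rate on top 4: 134.9. F: 98.4 < 134.9 → exclude; stop.
Optimal diet: D, G, C, A — 4 of 5 types.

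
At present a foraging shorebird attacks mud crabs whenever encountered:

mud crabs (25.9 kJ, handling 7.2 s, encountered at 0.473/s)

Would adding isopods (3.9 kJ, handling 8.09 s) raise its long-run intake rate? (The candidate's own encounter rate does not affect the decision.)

On mud crabs alone, R = ΣλE/(1+Σλh) = 12.25/4.406 = 2.781 kJ/s.
isopods: E/h = 3.9/8.09 = 0.4821 kJ/s.
0.4821 < 2.781, so adding isopods would lower the average — exclude it.

No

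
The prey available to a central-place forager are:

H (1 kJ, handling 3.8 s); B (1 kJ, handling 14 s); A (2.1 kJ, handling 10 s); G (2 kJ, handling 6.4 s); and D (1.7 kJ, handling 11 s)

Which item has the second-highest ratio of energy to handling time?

In descending order of E/h:
G: 2/6.4 = 0.312 kJ/s
H: 1/3.8 = 0.263 kJ/s
A: 2.1/10 = 0.21 kJ/s
D: 1.7/11 = 0.155 kJ/s
B: 1/14 = 0.0714 kJ/s

H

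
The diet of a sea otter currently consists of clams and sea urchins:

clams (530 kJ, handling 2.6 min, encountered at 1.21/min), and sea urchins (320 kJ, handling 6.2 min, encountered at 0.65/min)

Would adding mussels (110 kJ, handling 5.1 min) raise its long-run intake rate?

On clams and sea urchins alone, R = ΣλE/(1+Σλh) = 849.3/8.176 = 103.9 kJ/min.
mussels: E/h = 110/5.1 = 21.57 kJ/min.
21.57 < 103.9, so adding mussels would lower the average — exclude it.

No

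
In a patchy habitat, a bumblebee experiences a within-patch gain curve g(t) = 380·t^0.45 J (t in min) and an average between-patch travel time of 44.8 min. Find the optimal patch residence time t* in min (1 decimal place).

36.7 min

Optimal t* satisfies g'(t*) = g(t*)/(T + t*).
g'(t) = 0.45·380·t^-0.55. Setting 0.45·380·t^-0.55 = 380·t^0.45/(44.8+t) gives 0.45(44.8+t) = t, so 0.55·t = 0.45×44.8.
t* = 0.45×44.8/0.55 = 36.65 min.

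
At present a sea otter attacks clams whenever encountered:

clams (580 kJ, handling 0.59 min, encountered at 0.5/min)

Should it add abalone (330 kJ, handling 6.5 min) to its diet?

Intake rate on the current diet: R = (0.5×580) / (1 + 0.5×0.59) = 290/1.295 = 223.9 kJ/min.
abalone: E/h = 330/6.5 = 50.77 kJ/min.
50.77 < 223.9, so adding abalone would lower the average — exclude it.

No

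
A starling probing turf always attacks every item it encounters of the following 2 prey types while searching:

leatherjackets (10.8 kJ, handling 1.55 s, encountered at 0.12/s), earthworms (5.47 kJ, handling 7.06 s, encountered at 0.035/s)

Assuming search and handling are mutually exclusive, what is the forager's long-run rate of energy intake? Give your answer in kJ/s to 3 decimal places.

1.038 kJ/s

R = Σλ_iE_i / (1 + Σλ_ih_i)
Numerator: 0.12×10.8 + 0.035×5.47 = 1.487
Denominator: 1 + 0.12×1.55 + 0.035×7.06 = 1.433
R = 1.487/1.433 = 1.038 kJ/s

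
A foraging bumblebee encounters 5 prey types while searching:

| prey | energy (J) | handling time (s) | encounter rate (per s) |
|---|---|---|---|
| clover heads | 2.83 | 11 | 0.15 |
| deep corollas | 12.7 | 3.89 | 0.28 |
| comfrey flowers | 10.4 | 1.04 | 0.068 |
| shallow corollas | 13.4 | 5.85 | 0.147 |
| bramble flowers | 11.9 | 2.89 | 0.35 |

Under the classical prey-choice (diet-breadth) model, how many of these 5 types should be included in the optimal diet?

3

E/h in descending order: comfrey flowers 10, bramble flowers 4.12, deep corollas 3.26, shallow corollas 2.29, clover heads 0.257 J/s. The optimal diet is the largest prefix of this list for which every included type satisfies E_i/h_i > R on the types above it.
Rate on top 1: 0.6605. bramble flowers: 4.12 > 0.6605 → include.
Rate on top 2: 2.34. deep corollas: 3.26 > 2.34 → include.
Rate on top 3: 2.658. shallow corollas: 2.29 < 2.658 → exclude; stop.
Optimal diet: comfrey flowers, bramble flowers, deep corollas — 3 of 5 types.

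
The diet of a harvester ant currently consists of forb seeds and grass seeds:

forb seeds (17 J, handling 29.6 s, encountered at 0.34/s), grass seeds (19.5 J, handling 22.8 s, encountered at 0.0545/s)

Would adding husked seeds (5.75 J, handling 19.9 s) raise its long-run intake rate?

Intake rate on the current diet: R = (0.34×17 + 0.0545×19.5) / (1 + 0.34×29.6 + 0.0545×22.8) = 6.843/12.31 = 0.556 J/s.
Profitability of husked seeds: 5.75/19.9 = 0.2889 J/s.
Since 0.2889 < R, time spent handling husked seeds is better spent searching.

No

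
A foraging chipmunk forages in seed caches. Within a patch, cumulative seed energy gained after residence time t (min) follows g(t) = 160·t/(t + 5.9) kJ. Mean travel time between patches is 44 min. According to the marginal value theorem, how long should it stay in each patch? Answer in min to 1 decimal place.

16.1 min

Optimal t* satisfies g'(t*) = g(t*)/(T + t*).
g'(t) = 160·5.9/(t + 5.9)². Setting 160·5.9/(t+5.9)² = 160t/[(t+5.9)(44+t)] gives 5.9(44+t) = t(t+5.9), so t² = 5.9×44 = 259.6.
t* = √259.6 = 16.11 min.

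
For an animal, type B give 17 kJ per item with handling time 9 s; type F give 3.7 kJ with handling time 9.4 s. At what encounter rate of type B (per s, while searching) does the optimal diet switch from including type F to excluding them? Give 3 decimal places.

0.029 per s

The zero-one rule: include type F iff E₂/h₂ > λE₁/(1+λh₁). Equality gives the switch point.
λE₁h₂ = E₂ + λE₂h₁ ⇒ λ = E₂/(E₁h₂ − E₂h₁) = 3.7/(159.8 − 33.3) = 0.02925 per s.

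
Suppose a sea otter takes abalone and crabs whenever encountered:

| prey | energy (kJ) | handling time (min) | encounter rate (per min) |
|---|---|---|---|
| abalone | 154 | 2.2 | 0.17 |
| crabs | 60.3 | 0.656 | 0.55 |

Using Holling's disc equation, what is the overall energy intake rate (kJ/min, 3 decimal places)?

R = (0.17×154 + 0.55×60.3) / (1 + 0.17×2.2 + 0.55×0.656) = 59.34/1.735 = 34.21 kJ/min.

34.209 kJ/min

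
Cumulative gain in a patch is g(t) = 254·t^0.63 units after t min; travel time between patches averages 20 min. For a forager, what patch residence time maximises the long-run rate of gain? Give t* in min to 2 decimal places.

Maximise g(t)/(T+t): set derivative to zero → g'(t)(T+t) = g(t).
g'(t) = 0.63·254·t^-0.37. Setting 0.63·254·t^-0.37 = 254·t^0.63/(20+t) gives 0.63(20+t) = t, so 0.37·t = 0.63×20.
t* = 0.63×20/0.37 = 34.05 min.

34.05 min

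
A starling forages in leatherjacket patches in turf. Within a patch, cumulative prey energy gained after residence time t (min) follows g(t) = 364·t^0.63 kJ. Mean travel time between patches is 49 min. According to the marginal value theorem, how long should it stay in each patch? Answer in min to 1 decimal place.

83.4 min

Optimal t* satisfies g'(t*) = g(t*)/(T + t*).
g'(t) = 0.63·364·t^-0.37. Setting 0.63·364·t^-0.37 = 364·t^0.63/(49+t) gives 0.63(49+t) = t, so 0.37·t = 0.63×49.
t* = 0.63×49/0.37 = 83.43 min.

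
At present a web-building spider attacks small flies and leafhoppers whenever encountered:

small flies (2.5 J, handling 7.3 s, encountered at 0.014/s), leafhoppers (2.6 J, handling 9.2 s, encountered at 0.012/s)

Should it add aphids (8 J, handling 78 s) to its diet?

On small flies and leafhoppers alone, R = ΣλE/(1+Σλh) = 0.0662/1.213 = 0.05459 J/s.
aphids: E/h = 8/78 = 0.1026 J/s.
Since 0.1026 > R, including aphids increases the long-run rate.

Yes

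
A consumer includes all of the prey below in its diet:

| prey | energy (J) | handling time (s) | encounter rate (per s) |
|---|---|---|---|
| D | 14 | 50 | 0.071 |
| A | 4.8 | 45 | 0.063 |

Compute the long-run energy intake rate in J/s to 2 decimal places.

0.18 J/s

Energy encountered per unit search time: 0.071×14 + 0.063×4.8 = 1.296 J/s.
Handling time per unit search time: 0.071×50 + 0.063×45 = 6.385.
Rate = 1.296/(1 + 6.385) = 0.1755 J/s.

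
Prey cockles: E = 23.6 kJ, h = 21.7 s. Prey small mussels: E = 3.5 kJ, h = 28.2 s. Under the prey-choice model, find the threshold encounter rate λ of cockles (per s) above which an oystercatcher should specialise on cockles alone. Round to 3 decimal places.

0.006 per s

At the threshold, the rate on cockles alone equals the profitability of small mussels: λ·23.6/(1 + λ·21.7) = 3.5/28.2 = 0.1241.
Rearranging, λ(23.6 − 0.1241×21.7) = 0.1241, so λ = 0.1241/20.91 = 0.005937 per s.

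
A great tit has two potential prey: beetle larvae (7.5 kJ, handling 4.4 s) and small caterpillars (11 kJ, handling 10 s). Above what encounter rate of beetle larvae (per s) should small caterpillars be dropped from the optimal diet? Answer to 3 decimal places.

At the threshold, the rate on beetle larvae alone equals the profitability of small caterpillars: λ·7.5/(1 + λ·4.4) = 11/10 = 1.1.
Rearranging, λ(7.5 − 1.1×4.4) = 1.1, so λ = 1.1/2.66 = 0.4135 per s.

0.414 per s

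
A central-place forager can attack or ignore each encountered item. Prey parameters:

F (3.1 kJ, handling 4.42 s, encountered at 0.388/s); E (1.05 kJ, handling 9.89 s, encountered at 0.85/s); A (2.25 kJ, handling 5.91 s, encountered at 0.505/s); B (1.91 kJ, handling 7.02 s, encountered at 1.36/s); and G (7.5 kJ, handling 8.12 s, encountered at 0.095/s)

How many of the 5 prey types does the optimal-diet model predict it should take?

2

Profitabilities (E/h, kJ/s): G 0.924, F 0.701, A 0.381, B 0.272, E 0.106. Add prey in this order while the next type's profitability exceeds the intake rate on those already taken.
Rate on top 1: 0.4022. F: 0.701 > 0.4022 → include.
Rate on top 2: 0.5494. A: 0.381 < 0.5494 → exclude; stop.
Optimal diet: G, F — 2 of 5 types.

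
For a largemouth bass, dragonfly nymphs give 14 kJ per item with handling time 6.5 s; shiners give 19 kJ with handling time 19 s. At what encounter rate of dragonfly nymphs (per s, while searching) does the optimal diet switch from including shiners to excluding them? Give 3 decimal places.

0.133 per s

The zero-one rule: include shiners iff E₂/h₂ > λE₁/(1+λh₁). Equality gives the switch point.
λE₁h₂ = E₂ + λE₂h₁ ⇒ λ = E₂/(E₁h₂ − E₂h₁) = 19/(266 − 123.5) = 0.1333 per s.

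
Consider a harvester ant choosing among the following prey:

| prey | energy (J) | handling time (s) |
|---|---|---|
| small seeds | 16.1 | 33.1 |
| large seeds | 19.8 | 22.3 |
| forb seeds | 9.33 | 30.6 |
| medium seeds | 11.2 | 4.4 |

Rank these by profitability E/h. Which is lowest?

In descending order of E/h:
medium seeds: 11.2/4.4 = 2.55 J/s
large seeds: 19.8/22.3 = 0.888 J/s
small seeds: 16.1/33.1 = 0.486 J/s
forb seeds: 9.33/30.6 = 0.305 J/s

forb seeds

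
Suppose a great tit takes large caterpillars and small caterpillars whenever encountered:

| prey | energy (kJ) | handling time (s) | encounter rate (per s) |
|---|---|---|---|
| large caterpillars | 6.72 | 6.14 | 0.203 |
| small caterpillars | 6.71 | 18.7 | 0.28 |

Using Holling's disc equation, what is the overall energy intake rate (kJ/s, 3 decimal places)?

0.433 kJ/s

R = Σλ_iE_i / (1 + Σλ_ih_i)
Numerator: 0.203×6.72 + 0.28×6.71 = 3.243
Denominator: 1 + 0.203×6.14 + 0.28×18.7 = 7.482
R = 3.243/7.482 = 0.4334 kJ/s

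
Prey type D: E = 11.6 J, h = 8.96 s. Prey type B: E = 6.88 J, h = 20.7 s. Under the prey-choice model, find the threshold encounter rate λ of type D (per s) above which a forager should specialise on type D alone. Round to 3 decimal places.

0.039 per s

At the threshold, the rate on type D alone equals the profitability of type B: λ·11.6/(1 + λ·8.96) = 6.88/20.7 = 0.3324.
Rearranging, λ(11.6 − 0.3324×8.96) = 0.3324, so λ = 0.3324/8.622 = 0.03855 per s.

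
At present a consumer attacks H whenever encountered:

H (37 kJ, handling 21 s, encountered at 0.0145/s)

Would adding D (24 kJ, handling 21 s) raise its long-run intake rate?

Yes

Intake rate on the current diet: R = (0.0145×37) / (1 + 0.0145×21) = 0.5365/1.304 = 0.4113 kJ/s.
Profitability of D: 24/21 = 1.143 kJ/s.
1.143 > 0.4113, so adding D raises the average — include it.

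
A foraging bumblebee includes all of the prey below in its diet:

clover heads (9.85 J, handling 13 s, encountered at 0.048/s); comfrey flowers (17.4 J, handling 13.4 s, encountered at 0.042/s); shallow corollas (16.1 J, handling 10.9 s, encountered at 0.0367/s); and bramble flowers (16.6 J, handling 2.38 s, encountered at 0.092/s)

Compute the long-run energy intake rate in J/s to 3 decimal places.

Energy encountered per unit search time: 0.048×9.85 + 0.042×17.4 + 0.0367×16.1 + 0.092×16.6 = 3.322 J/s.
Handling time per unit search time: 0.048×13 + 0.042×13.4 + 0.0367×10.9 + 0.092×2.38 = 1.806.
Rate = 3.322/(1 + 1.806) = 1.184 J/s.

1.184 J/s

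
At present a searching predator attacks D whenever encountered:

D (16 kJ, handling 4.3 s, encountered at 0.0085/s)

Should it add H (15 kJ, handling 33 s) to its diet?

Intake rate on the current diet: R = (0.0085×16) / (1 + 0.0085×4.3) = 0.136/1.037 = 0.1312 kJ/s.
H: E/h = 15/33 = 0.4545 kJ/s.
Since 0.4545 > R, including H increases the long-run rate.

Yes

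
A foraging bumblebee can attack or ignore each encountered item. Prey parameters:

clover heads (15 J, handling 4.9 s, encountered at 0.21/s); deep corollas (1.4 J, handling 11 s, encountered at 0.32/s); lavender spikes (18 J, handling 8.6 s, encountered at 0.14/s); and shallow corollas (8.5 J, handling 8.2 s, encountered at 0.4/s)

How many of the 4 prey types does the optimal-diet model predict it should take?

2

E/h in descending order: clover heads 3.06, lavender spikes 2.09, shallow corollas 1.04, deep corollas 0.127 J/s. The optimal diet is the largest prefix of this list for which every included type satisfies E_i/h_i > R on the types above it.
Rate on top 1: 1.552. lavender spikes: 2.09 > 1.552 → include.
Rate on top 2: 1.754. shallow corollas: 1.04 < 1.754 → exclude; stop.
Optimal diet: clover heads, lavender spikes — 2 of 4 types.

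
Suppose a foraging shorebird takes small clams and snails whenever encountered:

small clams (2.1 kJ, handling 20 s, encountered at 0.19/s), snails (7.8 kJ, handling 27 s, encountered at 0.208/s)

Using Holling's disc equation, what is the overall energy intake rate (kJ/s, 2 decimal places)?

Energy encountered per unit search time: 0.19×2.1 + 0.208×7.8 = 2.021 kJ/s.
Handling time per unit search time: 0.19×20 + 0.208×27 = 9.416.
Rate = 2.021/(1 + 9.416) = 0.1941 kJ/s.

0.19 kJ/s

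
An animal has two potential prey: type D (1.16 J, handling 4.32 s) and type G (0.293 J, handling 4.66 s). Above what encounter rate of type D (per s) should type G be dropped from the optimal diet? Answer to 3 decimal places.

0.071 per s

The zero-one rule: include type G iff E₂/h₂ > λE₁/(1+λh₁). Equality gives the switch point.
λE₁h₂ = E₂ + λE₂h₁ ⇒ λ = E₂/(E₁h₂ − E₂h₁) = 0.293/(5.406 − 1.266) = 0.07078 per s.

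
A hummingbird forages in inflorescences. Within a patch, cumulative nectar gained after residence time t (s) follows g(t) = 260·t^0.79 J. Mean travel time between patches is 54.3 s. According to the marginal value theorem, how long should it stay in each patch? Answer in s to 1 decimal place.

By the marginal value theorem, leave when the instantaneous gain rate g'(t) equals the habitat-wide average g(t)/(T + t).
g'(t) = 0.79·260·t^-0.21. Setting 0.79·260·t^-0.21 = 260·t^0.79/(54.3+t) gives 0.79(54.3+t) = t, so 0.21·t = 0.79×54.3.
t* = 0.79×54.3/0.21 = 204.3 s.

204.3 s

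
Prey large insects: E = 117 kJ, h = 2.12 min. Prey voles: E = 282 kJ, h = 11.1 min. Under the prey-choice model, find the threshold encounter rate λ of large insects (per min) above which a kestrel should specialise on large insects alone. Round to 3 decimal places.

0.402 per min

At the threshold, the rate on large insects alone equals the profitability of voles: λ·117/(1 + λ·2.12) = 282/11.1 = 25.41.
Rearranging, λ(117 − 25.41×2.12) = 25.41, so λ = 25.41/63.14 = 0.4024 per min.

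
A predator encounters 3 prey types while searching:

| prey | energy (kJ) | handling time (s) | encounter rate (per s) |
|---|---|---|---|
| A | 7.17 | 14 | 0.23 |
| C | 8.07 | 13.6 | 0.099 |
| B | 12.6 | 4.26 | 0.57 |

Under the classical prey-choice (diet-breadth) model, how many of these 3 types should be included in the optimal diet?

1

Rank by E/h (kJ/s): B 2.96, C 0.593, A 0.512. Include each in turn until the next type's E/h falls below the running intake rate.
Rate on top 1: 2.095. C: 0.593 < 2.095 → exclude; stop.
Optimal diet: B — 1 of 3 types.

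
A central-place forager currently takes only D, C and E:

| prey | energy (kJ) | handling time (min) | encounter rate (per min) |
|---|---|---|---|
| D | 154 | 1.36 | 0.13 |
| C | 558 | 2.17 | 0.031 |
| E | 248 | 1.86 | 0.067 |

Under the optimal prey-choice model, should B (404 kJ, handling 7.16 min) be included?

Current rate: (0.13×154 + 0.031×558 + 0.067×248)/(1 + 0.13×1.36 + 0.031×2.17 + 0.067×1.86) = 39.41 kJ/min.
B: E/h = 404/7.16 = 56.42 kJ/min.
56.42 > 39.41, so adding B raises the average — include it.

Yes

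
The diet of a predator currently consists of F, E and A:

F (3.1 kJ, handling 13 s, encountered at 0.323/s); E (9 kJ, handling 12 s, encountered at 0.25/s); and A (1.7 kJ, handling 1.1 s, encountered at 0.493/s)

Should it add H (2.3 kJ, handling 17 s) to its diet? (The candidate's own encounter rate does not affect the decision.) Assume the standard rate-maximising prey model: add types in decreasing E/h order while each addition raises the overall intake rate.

Current rate: (0.323×3.1 + 0.25×9 + 0.493×1.7)/(1 + 0.323×13 + 0.25×12 + 0.493×1.1) = 0.4678 kJ/s.
Profitability of H: 2.3/17 = 0.1353 kJ/s.
Since 0.1353 < R, time spent handling H is better spent searching.

No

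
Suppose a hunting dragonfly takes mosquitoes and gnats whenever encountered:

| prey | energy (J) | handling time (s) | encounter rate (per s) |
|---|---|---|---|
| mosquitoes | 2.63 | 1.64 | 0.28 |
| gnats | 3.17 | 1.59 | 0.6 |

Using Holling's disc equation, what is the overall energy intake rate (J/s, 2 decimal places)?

1.09 J/s

R = Σλ_iE_i / (1 + Σλ_ih_i)
Numerator: 0.28×2.63 + 0.6×3.17 = 2.638
Denominator: 1 + 0.28×1.64 + 0.6×1.59 = 2.413
R = 2.638/2.413 = 1.093 J/s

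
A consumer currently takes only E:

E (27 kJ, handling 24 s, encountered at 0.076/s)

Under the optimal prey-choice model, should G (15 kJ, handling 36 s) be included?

No

Current rate: (0.076×27)/(1 + 0.076×24) = 0.7266 kJ/s.
G: E/h = 15/36 = 0.4167 kJ/s.
Since 0.4167 < R, time spent handling G is better spent searching.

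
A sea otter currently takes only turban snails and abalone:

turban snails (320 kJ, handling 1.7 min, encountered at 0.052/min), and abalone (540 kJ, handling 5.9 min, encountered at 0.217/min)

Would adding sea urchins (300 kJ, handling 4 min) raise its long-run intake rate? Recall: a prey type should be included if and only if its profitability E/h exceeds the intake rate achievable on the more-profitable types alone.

Yes

On turban snails and abalone alone, R = ΣλE/(1+Σλh) = 133.8/2.369 = 56.5 kJ/min.
sea urchins: E/h = 300/4 = 75 kJ/min.
75 > 56.5, so adding sea urchins raises the average — include it.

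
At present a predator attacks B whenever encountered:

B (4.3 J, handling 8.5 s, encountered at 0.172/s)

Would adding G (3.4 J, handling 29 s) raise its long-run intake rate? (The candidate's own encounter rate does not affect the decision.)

Intake rate on the current diet: R = (0.172×4.3) / (1 + 0.172×8.5) = 0.7396/2.462 = 0.3004 J/s.
G: E/h = 3.4/29 = 0.1172 J/s.
0.1172 < 0.3004, so adding G would lower the average — exclude it.

No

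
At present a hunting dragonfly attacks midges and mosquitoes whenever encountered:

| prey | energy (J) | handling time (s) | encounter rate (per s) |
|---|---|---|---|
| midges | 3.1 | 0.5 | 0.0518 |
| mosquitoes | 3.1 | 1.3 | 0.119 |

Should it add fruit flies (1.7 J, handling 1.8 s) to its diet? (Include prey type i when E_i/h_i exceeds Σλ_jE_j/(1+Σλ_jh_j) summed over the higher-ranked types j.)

Current rate: (0.0518×3.1 + 0.119×3.1)/(1 + 0.0518×0.5 + 0.119×1.3) = 0.4485 J/s.
fruit flies: E/h = 1.7/1.8 = 0.9444 J/s.
0.9444 > 0.4485, so adding fruit flies raises the average — include it.

Yes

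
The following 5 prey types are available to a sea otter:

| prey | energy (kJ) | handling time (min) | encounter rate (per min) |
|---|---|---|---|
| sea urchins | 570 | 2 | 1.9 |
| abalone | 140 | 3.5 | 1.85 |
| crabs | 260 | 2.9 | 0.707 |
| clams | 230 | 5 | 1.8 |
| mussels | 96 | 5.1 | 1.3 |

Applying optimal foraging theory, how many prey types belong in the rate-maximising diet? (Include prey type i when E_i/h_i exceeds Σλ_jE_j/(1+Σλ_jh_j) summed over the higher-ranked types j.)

Rank by E/h (kJ/min): sea urchins 285, crabs 89.7, clams 46, abalone 40, mussels 18.8. Include each in turn until the next type's E/h falls below the running intake rate.
Rate on top 1: 225.6. crabs: 89.7 < 225.6 → exclude; stop.
Optimal diet: sea urchins — 1 of 5 types.

1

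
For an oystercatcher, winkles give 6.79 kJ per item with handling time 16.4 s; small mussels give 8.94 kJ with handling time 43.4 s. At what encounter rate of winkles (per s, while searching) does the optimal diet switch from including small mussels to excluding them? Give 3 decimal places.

The zero-one rule: include small mussels iff E₂/h₂ > λE₁/(1+λh₁). Equality gives the switch point.
λE₁h₂ = E₂ + λE₂h₁ ⇒ λ = E₂/(E₁h₂ − E₂h₁) = 8.94/(294.7 − 146.6) = 0.06038 per s.

0.060 per s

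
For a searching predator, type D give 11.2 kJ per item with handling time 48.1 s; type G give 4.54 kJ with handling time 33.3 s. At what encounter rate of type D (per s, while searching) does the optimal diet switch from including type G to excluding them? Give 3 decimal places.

Drop type G once their profitability E₂/h₂ falls below the rate achievable on type D alone: E₂/h₂ = λE₁/(1 + λh₁).
Solve for λ: λE₁h₂ = E₂(1 + λh₁) → λ(E₁h₂ − E₂h₁) = E₂ → λ = E₂/(E₁h₂ − E₂h₁).
λ = 4.54/(11.2×33.3 − 4.54×48.1) = 4.54/154.6 = 0.02937 per s.

0.029 per s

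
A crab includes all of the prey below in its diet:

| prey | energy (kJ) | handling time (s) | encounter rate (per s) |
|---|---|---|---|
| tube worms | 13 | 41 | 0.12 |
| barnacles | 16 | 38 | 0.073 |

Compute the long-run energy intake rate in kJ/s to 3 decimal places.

0.314 kJ/s

R = (0.12×13 + 0.073×16) / (1 + 0.12×41 + 0.073×38) = 2.728/8.694 = 0.3138 kJ/s.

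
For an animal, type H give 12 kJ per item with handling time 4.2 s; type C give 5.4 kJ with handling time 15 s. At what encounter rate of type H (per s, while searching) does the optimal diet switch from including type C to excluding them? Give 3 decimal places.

Drop type C once their profitability E₂/h₂ falls below the rate achievable on type H alone: E₂/h₂ = λE₁/(1 + λh₁).
Solve for λ: λE₁h₂ = E₂(1 + λh₁) → λ(E₁h₂ − E₂h₁) = E₂ → λ = E₂/(E₁h₂ − E₂h₁).
λ = 5.4/(12×15 − 5.4×4.2) = 5.4/157.3 = 0.03432 per s.

0.034 per s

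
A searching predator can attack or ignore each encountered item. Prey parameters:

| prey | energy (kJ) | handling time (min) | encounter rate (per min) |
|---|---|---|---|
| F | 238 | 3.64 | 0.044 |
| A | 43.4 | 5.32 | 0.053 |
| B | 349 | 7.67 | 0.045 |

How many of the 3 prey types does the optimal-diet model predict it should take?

2

Rank by E/h (kJ/min): F 65.4, B 45.5, A 8.16. Include each in turn until the next type's E/h falls below the running intake rate.
Rate on top 1: 9.026. B: 45.5 > 9.026 → include.
Rate on top 2: 17.39. A: 8.16 < 17.39 → exclude; stop.
Optimal diet: F, B — 2 of 3 types.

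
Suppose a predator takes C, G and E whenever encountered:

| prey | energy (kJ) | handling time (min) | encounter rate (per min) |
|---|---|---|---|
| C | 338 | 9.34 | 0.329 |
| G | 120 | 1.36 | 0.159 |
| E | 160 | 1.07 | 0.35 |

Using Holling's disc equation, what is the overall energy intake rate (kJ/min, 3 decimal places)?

39.944 kJ/min

R = (0.329×338 + 0.159×120 + 0.35×160) / (1 + 0.329×9.34 + 0.159×1.36 + 0.35×1.07) = 186.3/4.664 = 39.94 kJ/min.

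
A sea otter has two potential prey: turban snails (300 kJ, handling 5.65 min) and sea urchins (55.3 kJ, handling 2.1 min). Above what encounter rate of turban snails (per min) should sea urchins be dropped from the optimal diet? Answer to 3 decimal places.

0.174 per min

At the threshold, the rate on turban snails alone equals the profitability of sea urchins: λ·300/(1 + λ·5.65) = 55.3/2.1 = 26.33.
Rearranging, λ(300 − 26.33×5.65) = 26.33, so λ = 26.33/151.2 = 0.1741 per min.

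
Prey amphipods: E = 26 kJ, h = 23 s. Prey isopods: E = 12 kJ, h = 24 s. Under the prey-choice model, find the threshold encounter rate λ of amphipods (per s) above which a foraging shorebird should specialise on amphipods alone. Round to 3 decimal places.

Drop isopods once their profitability E₂/h₂ falls below the rate achievable on amphipods alone: E₂/h₂ = λE₁/(1 + λh₁).
Solve for λ: λE₁h₂ = E₂(1 + λh₁) → λ(E₁h₂ − E₂h₁) = E₂ → λ = E₂/(E₁h₂ − E₂h₁).
λ = 12/(26×24 − 12×23) = 12/348 = 0.03448 per s.

0.034 per s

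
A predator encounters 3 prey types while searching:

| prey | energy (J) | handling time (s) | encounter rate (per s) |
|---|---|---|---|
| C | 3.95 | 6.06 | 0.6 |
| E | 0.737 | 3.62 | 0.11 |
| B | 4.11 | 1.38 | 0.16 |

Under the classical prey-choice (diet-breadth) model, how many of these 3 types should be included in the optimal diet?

E/h in descending order: B 2.98, C 0.652, E 0.204 J/s. The optimal diet is the largest prefix of this list for which every included type satisfies E_i/h_i > R on the types above it.
Rate on top 1: 0.5387. C: 0.652 > 0.5387 → include.
Rate on top 2: 0.6234. E: 0.204 < 0.6234 → exclude; stop.
Optimal diet: B, C — 2 of 3 types.

2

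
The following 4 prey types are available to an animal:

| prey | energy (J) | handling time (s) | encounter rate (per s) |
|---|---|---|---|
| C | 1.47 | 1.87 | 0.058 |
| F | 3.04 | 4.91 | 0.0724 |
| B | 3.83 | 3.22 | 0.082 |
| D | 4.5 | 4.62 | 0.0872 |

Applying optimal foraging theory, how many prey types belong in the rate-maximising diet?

4

Rank by E/h (J/s): B 1.19, D 0.974, C 0.786, F 0.619. Include each in turn until the next type's E/h falls below the running intake rate.
Rate on top 1: 0.2485. D: 0.974 > 0.2485 → include.
Rate on top 2: 0.4238. C: 0.786 > 0.4238 → include.
Rate on top 3: 0.4459. F: 0.619 > 0.4459 → include.
Optimal diet: B, D, C, F — 4 of 4 types.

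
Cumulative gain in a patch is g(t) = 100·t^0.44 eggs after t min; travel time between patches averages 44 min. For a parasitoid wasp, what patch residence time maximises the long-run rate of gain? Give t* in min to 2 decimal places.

By the marginal value theorem, leave when the instantaneous gain rate g'(t) equals the habitat-wide average g(t)/(T + t).
g'(t) = 0.44·100·t^-0.56. Setting 0.44·100·t^-0.56 = 100·t^0.44/(44+t) gives 0.44(44+t) = t, so 0.56·t = 0.44×44.
t* = 0.44×44/0.56 = 34.57 min.

34.57 min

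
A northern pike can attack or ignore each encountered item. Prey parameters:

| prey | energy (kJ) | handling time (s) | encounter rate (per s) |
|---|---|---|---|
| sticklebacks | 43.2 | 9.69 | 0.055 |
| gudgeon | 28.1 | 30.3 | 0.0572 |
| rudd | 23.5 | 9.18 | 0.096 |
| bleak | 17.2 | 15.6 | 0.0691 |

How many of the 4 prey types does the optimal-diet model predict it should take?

2

Profitabilities (E/h, kJ/s): sticklebacks 4.46, rudd 2.56, bleak 1.1, gudgeon 0.927. Add prey in this order while the next type's profitability exceeds the intake rate on those already taken.
Rate on top 1: 1.55. rudd: 2.56 > 1.55 → include.
Rate on top 2: 1.919. bleak: 1.1 < 1.919 → exclude; stop.
Optimal diet: sticklebacks, rudd — 2 of 4 types.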